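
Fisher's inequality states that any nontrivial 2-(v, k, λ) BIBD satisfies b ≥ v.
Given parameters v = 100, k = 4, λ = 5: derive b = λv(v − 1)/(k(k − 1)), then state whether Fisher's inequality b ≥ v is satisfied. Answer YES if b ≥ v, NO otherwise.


b = λv(v − 1)/(k(k − 1)) = 5·100·99/(4·3) = 49500/12 = 4125.
Compare with v = 100: b ≥ v, so Fisher's inequality holds.

YES


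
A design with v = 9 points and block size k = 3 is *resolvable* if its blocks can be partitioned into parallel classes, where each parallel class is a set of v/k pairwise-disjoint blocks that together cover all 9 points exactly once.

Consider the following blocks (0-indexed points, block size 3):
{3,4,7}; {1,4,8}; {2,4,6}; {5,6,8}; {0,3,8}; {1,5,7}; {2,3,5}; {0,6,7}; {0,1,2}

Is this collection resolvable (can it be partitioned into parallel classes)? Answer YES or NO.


v = 9, block size k = 3, number of blocks = 9.
For resolvability, blocks must partition into parallel classes of size v/k = 3.
Total blocks must therefore be a multiple of 3: 9 = 3·3 + 0 ⇒ divisible ✓.
Greedy packing gives 3 candidate class(es). Each should be a full parallel class (size 3, covers all 9 points).
  Class 1 (3 blocks): {3,4,7}; {5,6,8}; {0,1,2}. Points covered: [0, 1, 2, 3, 4, 5, 6, 7, 8].
  Class 2 (3 blocks): {1,4,8}; {2,3,5}; {0,6,7}. Points covered: [0, 1, 2, 3, 4, 5, 6, 7, 8].
  Class 3 (3 blocks): {2,4,6}; {0,3,8}; {1,5,7}. Points covered: [0, 1, 2, 3, 4, 5, 6, 7, 8].
All classes full (size 3)? YES. All classes cover every point? YES.
Resolvable? YES.

YES


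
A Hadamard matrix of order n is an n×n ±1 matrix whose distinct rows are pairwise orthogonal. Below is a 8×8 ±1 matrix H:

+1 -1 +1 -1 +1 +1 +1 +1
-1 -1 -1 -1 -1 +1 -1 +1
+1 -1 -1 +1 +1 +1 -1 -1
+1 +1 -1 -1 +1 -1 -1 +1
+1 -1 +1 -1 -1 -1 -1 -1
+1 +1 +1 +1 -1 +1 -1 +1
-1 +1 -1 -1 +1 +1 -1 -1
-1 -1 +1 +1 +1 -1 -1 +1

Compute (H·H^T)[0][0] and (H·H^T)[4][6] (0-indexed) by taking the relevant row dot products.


Row 0 of H: [1, -1, 1, -1, 1, 1, 1, 1].
Row 4 of H: [1, -1, 1, -1, -1, -1, -1, -1].
Row 6 of H: [-1, 1, -1, -1, 1, 1, -1, -1].
(H·H^T)[0][0] = Σ_j H[0][j]·H[0][j] = (1)² + (-1)² + (1)² + (-1)² + (1)² + (1)² + (1)² + (1)² = 1 + 1 + 1 + 1 + 1 + 1 + 1 + 1 = 8.
(H·H^T)[4][6] = Σ_j H[4][j]·H[6][j] = (1)·(-1) + (-1)·(1) + (1)·(-1) + (-1)·(-1) + (-1)·(1) + (-1)·(1) + (-1)·(-1) + (-1)·(-1) = -1 + -1 + -1 + 1 + -1 + -1 + 1 + 1 = -2.
Rows 4 and 6 are not orthogonal (dot product = -2 ≠ 0), so H is not a Hadamard matrix.

(0,0) entry = 8; (4,6) entry = -2.


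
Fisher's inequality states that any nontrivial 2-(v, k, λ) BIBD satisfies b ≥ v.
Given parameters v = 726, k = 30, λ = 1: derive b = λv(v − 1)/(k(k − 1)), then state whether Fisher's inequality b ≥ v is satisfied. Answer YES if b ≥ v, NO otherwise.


b = λv(v − 1)/(k(k − 1)) = 1·726·725/(30·29) = 526350/870 = 605.
Compare with v = 726: b < v, so Fisher's inequality fails.

NO


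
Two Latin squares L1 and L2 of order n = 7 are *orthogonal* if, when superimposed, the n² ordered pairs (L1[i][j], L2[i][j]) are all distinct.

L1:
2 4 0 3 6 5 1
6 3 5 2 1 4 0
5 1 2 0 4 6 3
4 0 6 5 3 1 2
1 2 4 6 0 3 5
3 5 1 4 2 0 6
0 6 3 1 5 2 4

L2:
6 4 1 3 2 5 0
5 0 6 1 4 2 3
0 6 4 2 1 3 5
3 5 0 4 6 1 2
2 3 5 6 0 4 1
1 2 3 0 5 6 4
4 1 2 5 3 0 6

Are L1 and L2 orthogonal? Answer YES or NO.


Form the n² = 49 superimposed pairs (L1[i][j], L2[i][j]), row by row (rows and columns indexed from 0):
row 0: (2,6) (4,4) (0,1) (3,3) (6,2) (5,5) (1,0)
row 1: (6,5) (3,0) (5,6) (2,1) (1,4) (4,2) (0,3)
row 2: (5,0) (1,6) (2,4) (0,2) (4,1) (6,3) (3,5)
row 3: (4,3) (0,5) (6,0) (5,4) (3,6) (1,1) (2,2)
row 4: (1,2) (2,3) (4,5) (6,6) (0,0) (3,4) (5,1)
row 5: (3,1) (5,2) (1,3) (4,0) (2,5) (0,6) (6,4)
row 6: (0,4) (6,1) (3,2) (1,5) (5,3) (2,0) (4,6)
Orthogonality requires all 49 pairs distinct.
Check by first coordinate: for each symbol s of L1, list the L2 entries in the n cells where L1 = s; they must all differ.
  L1 = 0: L2 entries (in reading order) 1, 3, 2, 5, 0, 6, 4 — all 7 distinct ✓
  L1 = 1: L2 entries (in reading order) 0, 4, 6, 1, 2, 3, 5 — all 7 distinct ✓
  L1 = 2: L2 entries (in reading order) 6, 1, 4, 2, 3, 5, 0 — all 7 distinct ✓
  L1 = 3: L2 entries (in reading order) 3, 0, 5, 6, 4, 1, 2 — all 7 distinct ✓
  L1 = 4: L2 entries (in reading order) 4, 2, 1, 3, 5, 0, 6 — all 7 distinct ✓
  L1 = 5: L2 entries (in reading order) 5, 6, 0, 4, 1, 2, 3 — all 7 distinct ✓
  L1 = 6: L2 entries (in reading order) 2, 5, 3, 0, 6, 4, 1 — all 7 distinct ✓
Every symbol of L1 meets every symbol of L2 exactly once, so all 49 pairs are distinct (49 of 49).
Conclusion: YES.

YES


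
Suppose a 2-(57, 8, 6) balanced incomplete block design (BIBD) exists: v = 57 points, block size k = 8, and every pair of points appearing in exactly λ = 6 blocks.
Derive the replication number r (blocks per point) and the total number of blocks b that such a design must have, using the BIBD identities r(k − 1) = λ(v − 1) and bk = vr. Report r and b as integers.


Any 2-(v, k, λ) BIBD satisfies two necessary conditions:
  (i)  Each point sits in r blocks, and counting incidences through any fixed point gives r(k − 1) = λ(v − 1), so r = λ(v − 1)/(k − 1).
  (ii) Total incidences bk = vr, so b = vr/k.
Step 1: r = λ(v − 1)/(k − 1) = 6·(57 − 1)/(8 − 1) = 6·56/7 = 336/7 = 48.
Step 2: b = vr/k = 57·48/8 = 2736/8 = 342.
Check integrality: r = 48 ∈ Z ✓, b = 342 ∈ Z ✓.
(These identities are necessary conditions: they determine r and b for any design with these parameters, but do not by themselves prove that one exists.)

r = 48, b = 342.


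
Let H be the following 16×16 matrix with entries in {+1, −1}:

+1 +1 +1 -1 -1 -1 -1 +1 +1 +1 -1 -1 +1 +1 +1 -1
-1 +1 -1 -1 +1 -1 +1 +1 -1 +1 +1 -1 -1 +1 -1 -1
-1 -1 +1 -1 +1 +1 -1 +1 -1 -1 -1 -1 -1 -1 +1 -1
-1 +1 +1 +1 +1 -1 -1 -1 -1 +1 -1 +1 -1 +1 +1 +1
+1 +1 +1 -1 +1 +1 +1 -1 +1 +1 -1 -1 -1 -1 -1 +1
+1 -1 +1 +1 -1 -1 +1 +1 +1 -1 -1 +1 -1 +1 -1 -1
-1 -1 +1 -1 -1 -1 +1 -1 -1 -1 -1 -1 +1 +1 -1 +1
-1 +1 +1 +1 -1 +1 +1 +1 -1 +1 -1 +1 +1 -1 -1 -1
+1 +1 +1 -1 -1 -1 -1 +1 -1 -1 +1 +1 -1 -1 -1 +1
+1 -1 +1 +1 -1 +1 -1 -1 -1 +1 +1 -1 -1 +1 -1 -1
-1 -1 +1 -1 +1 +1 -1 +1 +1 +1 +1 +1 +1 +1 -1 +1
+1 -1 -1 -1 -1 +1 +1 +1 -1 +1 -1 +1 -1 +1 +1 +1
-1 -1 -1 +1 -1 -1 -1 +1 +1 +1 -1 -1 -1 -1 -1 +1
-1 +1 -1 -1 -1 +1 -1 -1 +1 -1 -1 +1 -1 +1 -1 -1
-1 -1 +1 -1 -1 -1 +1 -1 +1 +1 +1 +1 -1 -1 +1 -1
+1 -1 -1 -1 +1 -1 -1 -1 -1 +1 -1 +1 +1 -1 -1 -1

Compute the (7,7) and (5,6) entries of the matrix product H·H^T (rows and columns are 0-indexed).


Row 5 of H: [1, -1, 1, 1, -1, -1, 1, 1, 1, -1, -1, 1, -1, 1, -1, -1].
Row 6 of H: [-1, -1, 1, -1, -1, -1, 1, -1, -1, -1, -1, -1, 1, 1, -1, 1].
Row 7 of H: [-1, 1, 1, 1, -1, 1, 1, 1, -1, 1, -1, 1, 1, -1, -1, -1].
(H·H^T)[7][7] = Σ_j H[7][j]·H[7][j] = (-1)² + (1)² + (1)² + (1)² + (-1)² + (1)² + (1)² + (1)² + (-1)² + (1)² + (-1)² + (1)² + (1)² + (-1)² + (-1)² + (-1)² = 1 + 1 + 1 + 1 + 1 + 1 + 1 + 1 + 1 + 1 + 1 + 1 + 1 + 1 + 1 + 1 = 16.
(H·H^T)[5][6] = Σ_j H[5][j]·H[6][j] = (1)·(-1) + (-1)·(-1) + (1)·(1) + (1)·(-1) + (-1)·(-1) + (-1)·(-1) + (1)·(1) + (1)·(-1) + (1)·(-1) + (-1)·(-1) + (-1)·(-1) + (1)·(-1) + (-1)·(1) + (1)·(1) + (-1)·(-1) + (-1)·(1) = -1 + 1 + 1 + -1 + 1 + 1 + 1 + -1 + -1 + 1 + 1 + -1 + -1 + 1 + 1 + -1 = 2.
Rows 5 and 6 are not orthogonal (dot product = 2 ≠ 0), so H is not a Hadamard matrix.

(7,7) entry = 16; (5,6) entry = 2.


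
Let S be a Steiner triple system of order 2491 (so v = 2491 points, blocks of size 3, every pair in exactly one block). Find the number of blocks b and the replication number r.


An STS(v) is a 2-(v, 3, 1) BIBD: block size k = 3, λ = 1.
Replication: r(k − 1) = λ(v − 1) ⇒ r·2 = 2491 − 1 = 2490 ⇒ r = 1245.
Block count: b = v(v − 1)/6 = 2491·2490/6 = 6202590/6 = 1033765.
(Check via bk = vr: 1033765·3 = 3101295 = 2491·1245 = 3101295 ✓.)

r = 1245, b = 1033765.


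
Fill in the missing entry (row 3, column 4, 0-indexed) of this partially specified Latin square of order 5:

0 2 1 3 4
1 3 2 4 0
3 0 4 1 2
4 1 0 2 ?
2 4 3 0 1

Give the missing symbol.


Row 3 contains symbols [0, 1, 2, 4] — missing [3].
Column 4 contains symbols [0, 1, 2, 4] — missing [3].
The missing symbol must appear in both missing sets; intersection = [3].
Therefore the hidden value is 3.

Missing value = 3.


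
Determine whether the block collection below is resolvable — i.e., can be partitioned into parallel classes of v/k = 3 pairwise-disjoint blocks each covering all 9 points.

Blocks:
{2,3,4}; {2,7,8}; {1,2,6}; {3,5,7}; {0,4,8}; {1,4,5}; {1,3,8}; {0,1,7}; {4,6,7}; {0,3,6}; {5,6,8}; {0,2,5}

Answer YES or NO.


v = 9, block size k = 3, number of blocks = 12.
For resolvability, blocks must partition into parallel classes of size v/k = 3.
Total blocks must therefore be a multiple of 3: 12 = 3·4 + 0 ⇒ divisible ✓.
Greedy packing gives 4 candidate class(es). Each should be a full parallel class (size 3, covers all 9 points).
  Class 1 (3 blocks): {2,3,4}; {0,1,7}; {5,6,8}. Points covered: [0, 1, 2, 3, 4, 5, 6, 7, 8].
  Class 2 (3 blocks): {2,7,8}; {1,4,5}; {0,3,6}. Points covered: [0, 1, 2, 3, 4, 5, 6, 7, 8].
  Class 3 (3 blocks): {1,2,6}; {3,5,7}; {0,4,8}. Points covered: [0, 1, 2, 3, 4, 5, 6, 7, 8].
  Class 4 (3 blocks): {1,3,8}; {4,6,7}; {0,2,5}. Points covered: [0, 1, 2, 3, 4, 5, 6, 7, 8].
All classes full (size 3)? YES. All classes cover every point? YES.
Resolvable? YES.

YES


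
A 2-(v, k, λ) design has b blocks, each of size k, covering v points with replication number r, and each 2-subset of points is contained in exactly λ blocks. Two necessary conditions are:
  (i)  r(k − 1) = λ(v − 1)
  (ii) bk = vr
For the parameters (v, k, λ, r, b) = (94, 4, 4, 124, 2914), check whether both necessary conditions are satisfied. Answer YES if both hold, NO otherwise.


Condition (i): r(k − 1) = 124·3 = 372; λ(v − 1) = 4·93 = 372. Match? YES.
Condition (ii): bk = 2914·4 = 11656; vr = 94·124 = 11656. Match? YES.
Both conditions hold? YES.

YES


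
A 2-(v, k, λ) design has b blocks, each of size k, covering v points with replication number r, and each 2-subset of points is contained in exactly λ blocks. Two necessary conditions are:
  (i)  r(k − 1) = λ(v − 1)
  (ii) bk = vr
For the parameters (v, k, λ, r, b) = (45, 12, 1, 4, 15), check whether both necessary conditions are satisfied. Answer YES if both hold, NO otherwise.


Condition (i): r(k − 1) = 4·11 = 44; λ(v − 1) = 1·44 = 44. Match? YES.
Condition (ii): bk = 15·12 = 180; vr = 45·4 = 180. Match? YES.
Both conditions hold? YES.

YES


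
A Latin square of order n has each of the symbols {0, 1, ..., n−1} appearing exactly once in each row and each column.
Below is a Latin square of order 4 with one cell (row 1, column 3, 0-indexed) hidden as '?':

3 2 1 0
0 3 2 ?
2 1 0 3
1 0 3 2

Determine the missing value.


Row 1 contains symbols [0, 2, 3] — missing [1].
Column 3 contains symbols [0, 2, 3] — missing [1].
The missing symbol must appear in both missing sets; intersection = [1].
Therefore the hidden value is 1.

Missing value = 1.


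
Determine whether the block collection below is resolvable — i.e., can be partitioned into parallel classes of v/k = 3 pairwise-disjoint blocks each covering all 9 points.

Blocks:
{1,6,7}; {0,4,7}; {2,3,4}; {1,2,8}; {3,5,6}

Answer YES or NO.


v = 9, block size k = 3, number of blocks = 5.
For resolvability, blocks must partition into parallel classes of size v/k = 3.
Total blocks must therefore be a multiple of 3: 5 = 3·1 + 2 ⇒ not divisible ✗.
Resolvable? NO.

NO


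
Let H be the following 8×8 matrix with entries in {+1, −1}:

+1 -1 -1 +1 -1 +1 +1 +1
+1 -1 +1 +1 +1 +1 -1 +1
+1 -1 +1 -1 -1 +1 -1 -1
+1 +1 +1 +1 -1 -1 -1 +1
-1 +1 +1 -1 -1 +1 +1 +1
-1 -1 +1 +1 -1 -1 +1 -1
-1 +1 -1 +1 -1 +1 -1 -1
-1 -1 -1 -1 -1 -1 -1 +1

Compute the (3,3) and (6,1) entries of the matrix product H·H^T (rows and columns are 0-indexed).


Row 1 of H: [1, -1, 1, 1, 1, 1, -1, 1].
Row 3 of H: [1, 1, 1, 1, -1, -1, -1, 1].
Row 6 of H: [-1, 1, -1, 1, -1, 1, -1, -1].
(H·H^T)[3][3] = Σ_j H[3][j]·H[3][j] = (1)² + (1)² + (1)² + (1)² + (-1)² + (-1)² + (-1)² + (1)² = 1 + 1 + 1 + 1 + 1 + 1 + 1 + 1 = 8.
(H·H^T)[6][1] = Σ_j H[6][j]·H[1][j] = (-1)·(1) + (1)·(-1) + (-1)·(1) + (1)·(1) + (-1)·(1) + (1)·(1) + (-1)·(-1) + (-1)·(1) = -1 + -1 + -1 + 1 + -1 + 1 + 1 + -1 = -2.
Rows 6 and 1 are not orthogonal (dot product = -2 ≠ 0), so H is not a Hadamard matrix.

(3,3) entry = 8; (6,1) entry = -2.


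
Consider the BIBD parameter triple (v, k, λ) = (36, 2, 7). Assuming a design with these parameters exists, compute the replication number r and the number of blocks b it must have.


Any 2-(v, k, λ) BIBD satisfies two necessary conditions:
  (i)  Each point sits in r blocks, and counting incidences through any fixed point gives r(k − 1) = λ(v − 1), so r = λ(v − 1)/(k − 1).
  (ii) Total incidences bk = vr, so b = vr/k.
Step 1: r = λ(v − 1)/(k − 1) = 7·(36 − 1)/(2 − 1) = 7·35/1 = 245/1 = 245.
Step 2: b = vr/k = 36·245/2 = 8820/2 = 4410.
Check integrality: r = 245 ∈ Z ✓, b = 4410 ∈ Z ✓.
(These identities are necessary conditions: they determine r and b for any design with these parameters, but do not by themselves prove that one exists.)

r = 245, b = 4410.


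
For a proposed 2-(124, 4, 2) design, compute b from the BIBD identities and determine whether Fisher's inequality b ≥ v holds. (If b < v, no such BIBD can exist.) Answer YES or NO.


r = λ(v − 1)/(k − 1) = 2·123/3 = 82.
b = vr/k = 124·82/4 = 2542.
Fisher's inequality: b ≥ v ⇔ 2542 ≥ 124? YES.

YES


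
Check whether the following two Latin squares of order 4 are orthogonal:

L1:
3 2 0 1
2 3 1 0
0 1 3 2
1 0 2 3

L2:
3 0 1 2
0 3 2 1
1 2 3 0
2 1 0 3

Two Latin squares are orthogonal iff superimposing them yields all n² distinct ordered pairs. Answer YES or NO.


Form the n² = 16 superimposed pairs (L1[i][j], L2[i][j]), row by row (rows and columns indexed from 0):
row 0: (3,3) (2,0) (0,1) (1,2)
row 1: (2,0) (3,3) (1,2) (0,1)
row 2: (0,1) (1,2) (3,3) (2,0)
row 3: (1,2) (0,1) (2,0) (3,3)
Orthogonality requires all 16 pairs distinct.
But the pair (2,0) repeats: cell (0,1) has L1 = 2, L2 = 0, and cell (1,0) has L1 = 2, L2 = 0.
A repeated pair means some other pair never occurs (only 4 distinct pairs out of 16), so the squares are not orthogonal.
Conclusion: NO.

NO


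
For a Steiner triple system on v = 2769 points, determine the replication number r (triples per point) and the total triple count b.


An STS(v) is a 2-(v, 3, 1) BIBD: block size k = 3, λ = 1.
Replication: r(k − 1) = λ(v − 1) ⇒ r·2 = 2769 − 1 = 2768 ⇒ r = 1384.
Block count: bk = vr ⇒ b·3 = 2769·1384 = 3832296 ⇒ b = 1277432.
(Check via b = v(v − 1)/6 = 2769·2768/6 = 7664592/6 = 1277432.)

r = 1384, b = 1277432.


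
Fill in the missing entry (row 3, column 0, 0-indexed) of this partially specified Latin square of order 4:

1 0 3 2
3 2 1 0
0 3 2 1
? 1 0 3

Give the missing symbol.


Row 3 contains symbols [0, 1, 3] — missing [2].
Column 0 contains symbols [0, 1, 3] — missing [2].
The missing symbol must appear in both missing sets; intersection = [2].
Therefore the hidden value is 2.

Missing value = 2.


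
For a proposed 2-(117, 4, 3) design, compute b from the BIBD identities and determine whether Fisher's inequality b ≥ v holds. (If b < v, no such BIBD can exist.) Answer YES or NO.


r = λ(v − 1)/(k − 1) = 3·116/3 = 116.
b = vr/k = 117·116/4 = 3393.
Fisher's inequality: b ≥ v ⇔ 3393 ≥ 117? YES.

YES


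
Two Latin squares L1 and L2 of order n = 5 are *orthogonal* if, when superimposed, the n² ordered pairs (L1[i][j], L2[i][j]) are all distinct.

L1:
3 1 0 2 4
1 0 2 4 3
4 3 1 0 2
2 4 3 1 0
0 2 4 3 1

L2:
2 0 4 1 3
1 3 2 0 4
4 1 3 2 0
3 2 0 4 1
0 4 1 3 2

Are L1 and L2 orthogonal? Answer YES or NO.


Form the n² = 25 superimposed pairs (L1[i][j], L2[i][j]), row by row (rows and columns indexed from 0):
row 0: (3,2) (1,0) (0,4) (2,1) (4,3)
row 1: (1,1) (0,3) (2,2) (4,0) (3,4)
row 2: (4,4) (3,1) (1,3) (0,2) (2,0)
row 3: (2,3) (4,2) (3,0) (1,4) (0,1)
row 4: (0,0) (2,4) (4,1) (3,3) (1,2)
Orthogonality requires all 25 pairs distinct.
Check by first coordinate: for each symbol s of L1, list the L2 entries in the n cells where L1 = s; they must all differ.
  L1 = 0: L2 entries (in reading order) 4, 3, 2, 1, 0 — all 5 distinct ✓
  L1 = 1: L2 entries (in reading order) 0, 1, 3, 4, 2 — all 5 distinct ✓
  L1 = 2: L2 entries (in reading order) 1, 2, 0, 3, 4 — all 5 distinct ✓
  L1 = 3: L2 entries (in reading order) 2, 4, 1, 0, 3 — all 5 distinct ✓
  L1 = 4: L2 entries (in reading order) 3, 0, 4, 2, 1 — all 5 distinct ✓
Every symbol of L1 meets every symbol of L2 exactly once, so all 25 pairs are distinct (25 of 25).
Conclusion: YES.

YES


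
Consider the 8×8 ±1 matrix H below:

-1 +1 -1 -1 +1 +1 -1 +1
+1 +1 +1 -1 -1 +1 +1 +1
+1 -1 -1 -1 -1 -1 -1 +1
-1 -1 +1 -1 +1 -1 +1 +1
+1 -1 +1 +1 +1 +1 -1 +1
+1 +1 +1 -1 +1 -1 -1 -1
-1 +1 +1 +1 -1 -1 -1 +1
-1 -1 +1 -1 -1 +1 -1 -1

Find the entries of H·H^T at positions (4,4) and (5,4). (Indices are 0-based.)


Row 4 of H: [1, -1, 1, 1, 1, 1, -1, 1].
Row 5 of H: [1, 1, 1, -1, 1, -1, -1, -1].
(H·H^T)[4][4] = Σ_j H[4][j]·H[4][j] = (1)² + (-1)² + (1)² + (1)² + (1)² + (1)² + (-1)² + (1)² = 1 + 1 + 1 + 1 + 1 + 1 + 1 + 1 = 8.
(H·H^T)[5][4] = Σ_j H[5][j]·H[4][j] = (1)·(1) + (1)·(-1) + (1)·(1) + (-1)·(1) + (1)·(1) + (-1)·(1) + (-1)·(-1) + (-1)·(1) = 1 + -1 + 1 + -1 + 1 + -1 + 1 + -1 = 0.
So rows 5 and 4 are orthogonal; the diagonal entry equals n = 8.

(4,4) entry = 8; (5,4) entry = 0.


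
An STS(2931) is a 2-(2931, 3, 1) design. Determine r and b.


An STS(v) is a 2-(v, 3, 1) BIBD: block size k = 3, λ = 1.
Replication: r(k − 1) = λ(v − 1) ⇒ r·2 = 2931 − 1 = 2930 ⇒ r = 1465.
Block count: b = v(v − 1)/6 = 2931·2930/6 = 8587830/6 = 1431305.
(Check via bk = vr: 1431305·3 = 4293915 = 2931·1465 = 4293915 ✓.)

r = 1465, b = 1431305.


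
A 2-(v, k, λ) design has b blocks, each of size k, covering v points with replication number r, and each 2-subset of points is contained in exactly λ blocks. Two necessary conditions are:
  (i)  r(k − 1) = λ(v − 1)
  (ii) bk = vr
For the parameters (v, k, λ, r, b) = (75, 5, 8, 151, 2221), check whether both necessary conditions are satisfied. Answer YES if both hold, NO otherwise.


Condition (i): r(k − 1) = 151·4 = 604; λ(v − 1) = 8·74 = 592. Match? NO.
Condition (ii): bk = 2221·5 = 11105; vr = 75·151 = 11325. Match? NO.
Both conditions hold? NO.

NO


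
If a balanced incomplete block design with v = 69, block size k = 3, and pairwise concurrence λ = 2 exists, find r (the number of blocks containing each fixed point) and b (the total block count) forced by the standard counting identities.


Any 2-(v, k, λ) BIBD satisfies two necessary conditions:
  (i)  Each point sits in r blocks, and counting incidences through any fixed point gives r(k − 1) = λ(v − 1), so r = λ(v − 1)/(k − 1).
  (ii) Total incidences bk = vr, so b = vr/k.
Step 1: r = λ(v − 1)/(k − 1) = 2·(69 − 1)/(3 − 1) = 2·68/2 = 136/2 = 68.
Step 2: b = vr/k = 69·68/3 = 4692/3 = 1564.
Check integrality: r = 68 ∈ Z ✓, b = 1564 ∈ Z ✓.
(These identities are necessary conditions: they determine r and b for any design with these parameters, but do not by themselves prove that one exists.)

r = 68, b = 1564.


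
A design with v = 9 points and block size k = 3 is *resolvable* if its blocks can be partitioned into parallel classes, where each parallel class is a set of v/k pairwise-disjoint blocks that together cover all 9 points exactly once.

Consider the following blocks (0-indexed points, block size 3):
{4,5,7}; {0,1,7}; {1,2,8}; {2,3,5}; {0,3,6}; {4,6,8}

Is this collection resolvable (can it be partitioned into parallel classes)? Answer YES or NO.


v = 9, block size k = 3, number of blocks = 6.
For resolvability, blocks must partition into parallel classes of size v/k = 3.
Total blocks must therefore be a multiple of 3: 6 = 3·2 + 0 ⇒ divisible ✓.
Greedy packing gives 2 candidate class(es). Each should be a full parallel class (size 3, covers all 9 points).
  Class 1 (3 blocks): {4,5,7}; {1,2,8}; {0,3,6}. Points covered: [0, 1, 2, 3, 4, 5, 6, 7, 8].
  Class 2 (3 blocks): {0,1,7}; {2,3,5}; {4,6,8}. Points covered: [0, 1, 2, 3, 4, 5, 6, 7, 8].
All classes full (size 3)? YES. All classes cover every point? YES.
Resolvable? YES.

YES


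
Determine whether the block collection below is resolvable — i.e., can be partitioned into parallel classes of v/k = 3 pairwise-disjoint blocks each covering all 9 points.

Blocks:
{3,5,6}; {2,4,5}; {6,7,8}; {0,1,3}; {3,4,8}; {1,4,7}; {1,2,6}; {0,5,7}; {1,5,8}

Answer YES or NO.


v = 9, block size k = 3, number of blocks = 9.
For resolvability, blocks must partition into parallel classes of size v/k = 3.
Total blocks must therefore be a multiple of 3: 9 = 3·3 + 0 ⇒ divisible ✓.
Consider block {3,5,6}. The only other block(s) in the collection disjoint from it are {1,4,7} — just 1 block(s). Any parallel class containing {3,5,6} would need 2 other blocks each disjoint from it, so no parallel class of size 3 can contain {3,5,6}.
Since every block must belong to some parallel class in a resolution, the collection cannot be partitioned into parallel classes.
Resolvable? NO.

NO


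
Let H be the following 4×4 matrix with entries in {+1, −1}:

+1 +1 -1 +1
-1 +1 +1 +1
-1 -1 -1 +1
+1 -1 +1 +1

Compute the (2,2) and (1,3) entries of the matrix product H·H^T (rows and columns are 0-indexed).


Row 1 of H: [-1, 1, 1, 1].
Row 2 of H: [-1, -1, -1, 1].
Row 3 of H: [1, -1, 1, 1].
(H·H^T)[2][2] = Σ_j H[2][j]·H[2][j] = (-1)² + (-1)² + (-1)² + (1)² = 1 + 1 + 1 + 1 = 4.
(H·H^T)[1][3] = Σ_j H[1][j]·H[3][j] = (-1)·(1) + (1)·(-1) + (1)·(1) + (1)·(1) = -1 + -1 + 1 + 1 = 0.
So rows 1 and 3 are orthogonal; the diagonal entry equals n = 4.

(2,2) entry = 4; (1,3) entry = 0.


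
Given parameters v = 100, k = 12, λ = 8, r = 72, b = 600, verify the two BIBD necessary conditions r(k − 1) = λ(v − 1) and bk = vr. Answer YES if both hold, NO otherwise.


Condition (i): r(k − 1) = 72·11 = 792; λ(v − 1) = 8·99 = 792. Match? YES.
Condition (ii): bk = 600·12 = 7200; vr = 100·72 = 7200. Match? YES.
Both conditions hold? YES.

YES


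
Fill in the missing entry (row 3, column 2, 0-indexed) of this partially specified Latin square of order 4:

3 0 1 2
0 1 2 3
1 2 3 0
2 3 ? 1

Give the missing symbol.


Row 3 contains symbols [1, 2, 3] — missing [0].
Column 2 contains symbols [1, 2, 3] — missing [0].
The missing symbol must appear in both missing sets; intersection = [0].
Therefore the hidden value is 0.

Missing value = 0.


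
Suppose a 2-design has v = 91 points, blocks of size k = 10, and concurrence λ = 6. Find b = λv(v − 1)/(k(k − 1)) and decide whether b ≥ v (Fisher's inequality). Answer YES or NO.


r = λ(v − 1)/(k − 1) = 6·90/9 = 60.
b = vr/k = 91·60/10 = 546.
Fisher's inequality: b ≥ v ⇔ 546 ≥ 91? YES.

YES


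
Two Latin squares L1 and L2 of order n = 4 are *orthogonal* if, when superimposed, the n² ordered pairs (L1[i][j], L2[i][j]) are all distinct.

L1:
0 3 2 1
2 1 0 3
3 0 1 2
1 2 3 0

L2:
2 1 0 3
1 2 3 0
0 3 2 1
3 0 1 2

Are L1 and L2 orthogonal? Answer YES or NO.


Form the n² = 16 superimposed pairs (L1[i][j], L2[i][j]), row by row (rows and columns indexed from 0):
row 0: (0,2) (3,1) (2,0) (1,3)
row 1: (2,1) (1,2) (0,3) (3,0)
row 2: (3,0) (0,3) (1,2) (2,1)
row 3: (1,3) (2,0) (3,1) (0,2)
Orthogonality requires all 16 pairs distinct.
But the pair (3,0) repeats: cell (1,3) has L1 = 3, L2 = 0, and cell (2,0) has L1 = 3, L2 = 0.
A repeated pair means some other pair never occurs (only 8 distinct pairs out of 16), so the squares are not orthogonal.
Conclusion: NO.

NO


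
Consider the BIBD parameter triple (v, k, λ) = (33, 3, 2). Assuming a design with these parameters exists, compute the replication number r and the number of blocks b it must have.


Any 2-(v, k, λ) BIBD satisfies two necessary conditions:
  (i)  Each point sits in r blocks, and counting incidences through any fixed point gives r(k − 1) = λ(v − 1), so r = λ(v − 1)/(k − 1).
  (ii) Total incidences bk = vr, so b = vr/k.
Step 1: r = λ(v − 1)/(k − 1) = 2·(33 − 1)/(3 − 1) = 2·32/2 = 64/2 = 32.
Step 2: b = vr/k = 33·32/3 = 1056/3 = 352.
Check integrality: r = 32 ∈ Z ✓, b = 352 ∈ Z ✓.
(These identities are necessary conditions: they determine r and b for any design with these parameters, but do not by themselves prove that one exists.)

r = 32, b = 352.


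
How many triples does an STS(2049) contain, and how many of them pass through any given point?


An STS(v) is a 2-(v, 3, 1) BIBD: block size k = 3, λ = 1.
Replication: r(k − 1) = λ(v − 1) ⇒ r·2 = 2049 − 1 = 2048 ⇒ r = 1024.
Block count: b = v(v − 1)/6 = 2049·2048/6 = 4196352/6 = 699392.

r = 1024, b = 699392.


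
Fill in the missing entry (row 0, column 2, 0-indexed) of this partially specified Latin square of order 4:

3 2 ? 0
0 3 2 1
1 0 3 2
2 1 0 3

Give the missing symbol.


Row 0 contains symbols [0, 2, 3] — missing [1].
Column 2 contains symbols [0, 2, 3] — missing [1].
The missing symbol must appear in both missing sets; intersection = [1].
Therefore the hidden value is 1.

Missing value = 1.


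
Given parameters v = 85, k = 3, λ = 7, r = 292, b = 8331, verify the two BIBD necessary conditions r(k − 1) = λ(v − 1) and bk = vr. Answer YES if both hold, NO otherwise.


Condition (i): r(k − 1) = 292·2 = 584; λ(v − 1) = 7·84 = 588. Match? NO.
Condition (ii): bk = 8331·3 = 24993; vr = 85·292 = 24820. Match? NO.
Both conditions hold? NO.

NO


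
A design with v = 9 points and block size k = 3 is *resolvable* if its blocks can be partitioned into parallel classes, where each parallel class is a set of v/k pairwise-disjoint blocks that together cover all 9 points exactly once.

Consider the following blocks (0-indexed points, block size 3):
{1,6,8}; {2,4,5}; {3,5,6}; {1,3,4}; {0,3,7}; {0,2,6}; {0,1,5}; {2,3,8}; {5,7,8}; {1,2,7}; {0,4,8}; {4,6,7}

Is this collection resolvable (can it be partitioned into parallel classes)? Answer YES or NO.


v = 9, block size k = 3, number of blocks = 12.
For resolvability, blocks must partition into parallel classes of size v/k = 3.
Total blocks must therefore be a multiple of 3: 12 = 3·4 + 0 ⇒ divisible ✓.
Greedy packing gives 4 candidate class(es). Each should be a full parallel class (size 3, covers all 9 points).
  Class 1 (3 blocks): {1,6,8}; {2,4,5}; {0,3,7}. Points covered: [0, 1, 2, 3, 4, 5, 6, 7, 8].
  Class 2 (3 blocks): {3,5,6}; {1,2,7}; {0,4,8}. Points covered: [0, 1, 2, 3, 4, 5, 6, 7, 8].
  Class 3 (3 blocks): {1,3,4}; {0,2,6}; {5,7,8}. Points covered: [0, 1, 2, 3, 4, 5, 6, 7, 8].
  Class 4 (3 blocks): {0,1,5}; {2,3,8}; {4,6,7}. Points covered: [0, 1, 2, 3, 4, 5, 6, 7, 8].
All classes full (size 3)? YES. All classes cover every point? YES.
Resolvable? YES.

YES


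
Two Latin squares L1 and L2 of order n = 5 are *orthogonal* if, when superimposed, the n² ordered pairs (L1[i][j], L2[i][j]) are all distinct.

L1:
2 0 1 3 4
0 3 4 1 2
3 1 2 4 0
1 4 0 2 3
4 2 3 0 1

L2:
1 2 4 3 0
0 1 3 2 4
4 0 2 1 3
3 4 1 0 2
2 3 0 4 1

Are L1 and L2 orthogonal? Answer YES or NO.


Form the n² = 25 superimposed pairs (L1[i][j], L2[i][j]), row by row (rows and columns indexed from 0):
row 0: (2,1) (0,2) (1,4) (3,3) (4,0)
row 1: (0,0) (3,1) (4,3) (1,2) (2,4)
row 2: (3,4) (1,0) (2,2) (4,1) (0,3)
row 3: (1,3) (4,4) (0,1) (2,0) (3,2)
row 4: (4,2) (2,3) (3,0) (0,4) (1,1)
Orthogonality requires all 25 pairs distinct.
Check by first coordinate: for each symbol s of L1, list the L2 entries in the n cells where L1 = s; they must all differ.
  L1 = 0: L2 entries (in reading order) 2, 0, 3, 1, 4 — all 5 distinct ✓
  L1 = 1: L2 entries (in reading order) 4, 2, 0, 3, 1 — all 5 distinct ✓
  L1 = 2: L2 entries (in reading order) 1, 4, 2, 0, 3 — all 5 distinct ✓
  L1 = 3: L2 entries (in reading order) 3, 1, 4, 2, 0 — all 5 distinct ✓
  L1 = 4: L2 entries (in reading order) 0, 3, 1, 4, 2 — all 5 distinct ✓
Every symbol of L1 meets every symbol of L2 exactly once, so all 25 pairs are distinct (25 of 25).
Conclusion: YES.

YES


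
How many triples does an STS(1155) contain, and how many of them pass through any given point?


An STS(v) is a 2-(v, 3, 1) BIBD: block size k = 3, λ = 1.
Replication: r(k − 1) = λ(v − 1) ⇒ r·2 = 1155 − 1 = 1154 ⇒ r = 577.
Block count: b = v(v − 1)/6 = 1155·1154/6 = 1332870/6 = 222145.
(Check via bk = vr: 222145·3 = 666435 = 1155·577 = 666435 ✓.)

r = 577, b = 222145.


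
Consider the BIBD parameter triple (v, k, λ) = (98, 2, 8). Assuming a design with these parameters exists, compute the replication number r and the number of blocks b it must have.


Any 2-(v, k, λ) BIBD satisfies two necessary conditions:
  (i)  Each point sits in r blocks, and counting incidences through any fixed point gives r(k − 1) = λ(v − 1), so r = λ(v − 1)/(k − 1).
  (ii) Total incidences bk = vr, so b = vr/k.
Step 1: r = λ(v − 1)/(k − 1) = 8·(98 − 1)/(2 − 1) = 8·97/1 = 776/1 = 776.
Step 2: b = vr/k = 98·776/2 = 76048/2 = 38024.
Check integrality: r = 776 ∈ Z ✓, b = 38024 ∈ Z ✓.
(These identities are necessary conditions: they determine r and b for any design with these parameters, but do not by themselves prove that one exists.)

r = 776, b = 38024.


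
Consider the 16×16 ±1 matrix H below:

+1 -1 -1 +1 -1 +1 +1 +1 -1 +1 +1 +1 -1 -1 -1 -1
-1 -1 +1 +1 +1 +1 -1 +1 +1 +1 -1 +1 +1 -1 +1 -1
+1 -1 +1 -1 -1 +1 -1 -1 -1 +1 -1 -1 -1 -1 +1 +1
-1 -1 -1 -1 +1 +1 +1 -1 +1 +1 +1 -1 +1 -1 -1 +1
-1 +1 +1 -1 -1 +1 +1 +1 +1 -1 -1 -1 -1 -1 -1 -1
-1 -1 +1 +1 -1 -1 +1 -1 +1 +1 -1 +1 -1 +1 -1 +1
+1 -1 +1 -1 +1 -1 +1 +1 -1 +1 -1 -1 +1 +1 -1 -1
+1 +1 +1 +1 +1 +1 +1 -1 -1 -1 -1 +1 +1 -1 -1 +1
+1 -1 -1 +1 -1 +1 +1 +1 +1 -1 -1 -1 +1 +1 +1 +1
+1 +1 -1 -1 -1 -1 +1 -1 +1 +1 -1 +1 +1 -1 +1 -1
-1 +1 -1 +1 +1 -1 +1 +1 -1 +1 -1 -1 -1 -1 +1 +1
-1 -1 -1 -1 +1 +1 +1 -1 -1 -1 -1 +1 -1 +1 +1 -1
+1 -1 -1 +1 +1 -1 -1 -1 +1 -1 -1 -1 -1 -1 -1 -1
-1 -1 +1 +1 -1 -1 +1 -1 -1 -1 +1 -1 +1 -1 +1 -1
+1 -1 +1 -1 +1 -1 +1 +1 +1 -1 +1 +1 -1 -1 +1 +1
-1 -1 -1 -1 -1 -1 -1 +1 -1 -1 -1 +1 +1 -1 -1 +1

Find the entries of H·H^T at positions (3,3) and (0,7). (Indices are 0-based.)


Row 0 of H: [1, -1, -1, 1, -1, 1, 1, 1, -1, 1, 1, 1, -1, -1, -1, -1].
Row 3 of H: [-1, -1, -1, -1, 1, 1, 1, -1, 1, 1, 1, -1, 1, -1, -1, 1].
Row 7 of H: [1, 1, 1, 1, 1, 1, 1, -1, -1, -1, -1, 1, 1, -1, -1, 1].
(H·H^T)[3][3] = Σ_j H[3][j]·H[3][j] = (-1)² + (-1)² + (-1)² + (-1)² + (1)² + (1)² + (1)² + (-1)² + (1)² + (1)² + (1)² + (-1)² + (1)² + (-1)² + (-1)² + (1)² = 1 + 1 + 1 + 1 + 1 + 1 + 1 + 1 + 1 + 1 + 1 + 1 + 1 + 1 + 1 + 1 = 16.
(H·H^T)[0][7] = Σ_j H[0][j]·H[7][j] = (1)·(1) + (-1)·(1) + (-1)·(1) + (1)·(1) + (-1)·(1) + (1)·(1) + (1)·(1) + (1)·(-1) + (-1)·(-1) + (1)·(-1) + (1)·(-1) + (1)·(1) + (-1)·(1) + (-1)·(-1) + (-1)·(-1) + (-1)·(1) = 1 + -1 + -1 + 1 + -1 + 1 + 1 + -1 + 1 + -1 + -1 + 1 + -1 + 1 + 1 + -1 = 0.
So rows 0 and 7 are orthogonal; the diagonal entry equals n = 16.

(3,3) entry = 16; (0,7) entry = 0.


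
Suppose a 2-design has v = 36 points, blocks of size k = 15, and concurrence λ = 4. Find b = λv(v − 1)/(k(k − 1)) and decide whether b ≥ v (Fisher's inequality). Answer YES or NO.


b = λv(v − 1)/(k(k − 1)) = 4·36·35/(15·14) = 5040/210 = 24.
Compare with v = 36: b < v, so Fisher's inequality fails.

NO


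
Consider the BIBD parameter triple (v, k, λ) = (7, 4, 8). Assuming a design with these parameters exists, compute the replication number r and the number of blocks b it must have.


Any 2-(v, k, λ) BIBD satisfies two necessary conditions:
  (i)  Each point sits in r blocks, and counting incidences through any fixed point gives r(k − 1) = λ(v − 1), so r = λ(v − 1)/(k − 1).
  (ii) Total incidences bk = vr, so b = vr/k.
Step 1: r = λ(v − 1)/(k − 1) = 8·(7 − 1)/(4 − 1) = 8·6/3 = 48/3 = 16.
Step 2: b = vr/k = 7·16/4 = 112/4 = 28.
Check integrality: r = 16 ∈ Z ✓, b = 28 ∈ Z ✓.
(These identities are necessary conditions: they determine r and b for any design with these parameters, but do not by themselves prove that one exists.)

r = 16, b = 28.


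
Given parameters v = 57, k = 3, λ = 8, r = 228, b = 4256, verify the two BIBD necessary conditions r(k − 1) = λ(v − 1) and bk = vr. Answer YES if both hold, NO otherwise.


Condition (i): r(k − 1) = 228·2 = 456; λ(v − 1) = 8·56 = 448. Match? NO.
Condition (ii): bk = 4256·3 = 12768; vr = 57·228 = 12996. Match? NO.
Both conditions hold? NO.

NO


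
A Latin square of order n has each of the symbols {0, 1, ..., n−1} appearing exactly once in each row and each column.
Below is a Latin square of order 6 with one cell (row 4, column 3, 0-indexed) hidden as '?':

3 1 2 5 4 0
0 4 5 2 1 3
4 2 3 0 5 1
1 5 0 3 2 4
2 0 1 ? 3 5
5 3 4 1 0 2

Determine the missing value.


Row 4 contains symbols [0, 1, 2, 3, 5] — missing [4].
Column 3 contains symbols [0, 1, 2, 3, 5] — missing [4].
The missing symbol must appear in both missing sets; intersection = [4].
Therefore the hidden value is 4.

Missing value = 4.


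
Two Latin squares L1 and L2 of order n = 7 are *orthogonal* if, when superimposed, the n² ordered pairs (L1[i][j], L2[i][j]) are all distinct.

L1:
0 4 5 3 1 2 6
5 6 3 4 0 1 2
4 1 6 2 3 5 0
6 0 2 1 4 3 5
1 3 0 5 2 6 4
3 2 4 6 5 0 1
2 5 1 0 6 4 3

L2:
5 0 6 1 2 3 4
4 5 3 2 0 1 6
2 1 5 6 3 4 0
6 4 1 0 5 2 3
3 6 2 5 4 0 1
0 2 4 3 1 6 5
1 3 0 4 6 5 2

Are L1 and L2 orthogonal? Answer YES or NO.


Form the n² = 49 superimposed pairs (L1[i][j], L2[i][j]), row by row (rows and columns indexed from 0):
row 0: (0,5) (4,0) (5,6) (3,1) (1,2) (2,3) (6,4)
row 1: (5,4) (6,5) (3,3) (4,2) (0,0) (1,1) (2,6)
row 2: (4,2) (1,1) (6,5) (2,6) (3,3) (5,4) (0,0)
row 3: (6,6) (0,4) (2,1) (1,0) (4,5) (3,2) (5,3)
row 4: (1,3) (3,6) (0,2) (5,5) (2,4) (6,0) (4,1)
row 5: (3,0) (2,2) (4,4) (6,3) (5,1) (0,6) (1,5)
row 6: (2,1) (5,3) (1,0) (0,4) (6,6) (4,5) (3,2)
Orthogonality requires all 49 pairs distinct.
But the pair (4,2) repeats: cell (1,3) has L1 = 4, L2 = 2, and cell (2,0) has L1 = 4, L2 = 2.
A repeated pair means some other pair never occurs (only 35 distinct pairs out of 49), so the squares are not orthogonal.
Conclusion: NO.

NO


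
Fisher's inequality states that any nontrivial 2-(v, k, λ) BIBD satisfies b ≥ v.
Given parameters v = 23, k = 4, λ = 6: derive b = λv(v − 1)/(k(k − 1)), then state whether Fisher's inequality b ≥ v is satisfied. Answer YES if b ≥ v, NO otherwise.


b = λv(v − 1)/(k(k − 1)) = 6·23·22/(4·3) = 3036/12 = 253.
Compare with v = 23: b ≥ v, so Fisher's inequality holds.

YES


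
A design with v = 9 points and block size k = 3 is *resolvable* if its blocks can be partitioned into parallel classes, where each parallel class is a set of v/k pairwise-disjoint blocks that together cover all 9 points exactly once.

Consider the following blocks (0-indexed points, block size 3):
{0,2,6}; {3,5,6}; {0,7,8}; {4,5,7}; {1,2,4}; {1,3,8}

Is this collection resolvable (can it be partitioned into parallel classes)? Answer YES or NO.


v = 9, block size k = 3, number of blocks = 6.
For resolvability, blocks must partition into parallel classes of size v/k = 3.
Total blocks must therefore be a multiple of 3: 6 = 3·2 + 0 ⇒ divisible ✓.
Greedy packing gives 2 candidate class(es). Each should be a full parallel class (size 3, covers all 9 points).
  Class 1 (3 blocks): {0,2,6}; {4,5,7}; {1,3,8}. Points covered: [0, 1, 2, 3, 4, 5, 6, 7, 8].
  Class 2 (3 blocks): {3,5,6}; {0,7,8}; {1,2,4}. Points covered: [0, 1, 2, 3, 4, 5, 6, 7, 8].
All classes full (size 3)? YES. All classes cover every point? YES.
Resolvable? YES.

YES


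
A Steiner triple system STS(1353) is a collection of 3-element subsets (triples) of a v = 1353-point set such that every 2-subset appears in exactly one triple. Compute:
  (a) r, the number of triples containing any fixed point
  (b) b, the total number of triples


An STS(v) is a 2-(v, 3, 1) BIBD: block size k = 3, λ = 1.
Replication: r(k − 1) = λ(v − 1) ⇒ r·2 = 1353 − 1 = 1352 ⇒ r = 676.
Block count: bk = vr ⇒ b·3 = 1353·676 = 914628 ⇒ b = 304876.
(Check via b = v(v − 1)/6 = 1353·1352/6 = 1829256/6 = 304876.)

r = 676, b = 304876.


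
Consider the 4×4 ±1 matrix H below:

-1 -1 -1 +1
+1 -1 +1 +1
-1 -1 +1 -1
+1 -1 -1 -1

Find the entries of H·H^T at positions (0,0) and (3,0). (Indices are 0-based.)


Row 0 of H: [-1, -1, -1, 1].
Row 3 of H: [1, -1, -1, -1].
(H·H^T)[0][0] = Σ_j H[0][j]·H[0][j] = (-1)² + (-1)² + (-1)² + (1)² = 1 + 1 + 1 + 1 = 4.
(H·H^T)[3][0] = Σ_j H[3][j]·H[0][j] = (1)·(-1) + (-1)·(-1) + (-1)·(-1) + (-1)·(1) = -1 + 1 + 1 + -1 = 0.
So rows 3 and 0 are orthogonal; the diagonal entry equals n = 4.

(0,0) entry = 4; (3,0) entry = 0.


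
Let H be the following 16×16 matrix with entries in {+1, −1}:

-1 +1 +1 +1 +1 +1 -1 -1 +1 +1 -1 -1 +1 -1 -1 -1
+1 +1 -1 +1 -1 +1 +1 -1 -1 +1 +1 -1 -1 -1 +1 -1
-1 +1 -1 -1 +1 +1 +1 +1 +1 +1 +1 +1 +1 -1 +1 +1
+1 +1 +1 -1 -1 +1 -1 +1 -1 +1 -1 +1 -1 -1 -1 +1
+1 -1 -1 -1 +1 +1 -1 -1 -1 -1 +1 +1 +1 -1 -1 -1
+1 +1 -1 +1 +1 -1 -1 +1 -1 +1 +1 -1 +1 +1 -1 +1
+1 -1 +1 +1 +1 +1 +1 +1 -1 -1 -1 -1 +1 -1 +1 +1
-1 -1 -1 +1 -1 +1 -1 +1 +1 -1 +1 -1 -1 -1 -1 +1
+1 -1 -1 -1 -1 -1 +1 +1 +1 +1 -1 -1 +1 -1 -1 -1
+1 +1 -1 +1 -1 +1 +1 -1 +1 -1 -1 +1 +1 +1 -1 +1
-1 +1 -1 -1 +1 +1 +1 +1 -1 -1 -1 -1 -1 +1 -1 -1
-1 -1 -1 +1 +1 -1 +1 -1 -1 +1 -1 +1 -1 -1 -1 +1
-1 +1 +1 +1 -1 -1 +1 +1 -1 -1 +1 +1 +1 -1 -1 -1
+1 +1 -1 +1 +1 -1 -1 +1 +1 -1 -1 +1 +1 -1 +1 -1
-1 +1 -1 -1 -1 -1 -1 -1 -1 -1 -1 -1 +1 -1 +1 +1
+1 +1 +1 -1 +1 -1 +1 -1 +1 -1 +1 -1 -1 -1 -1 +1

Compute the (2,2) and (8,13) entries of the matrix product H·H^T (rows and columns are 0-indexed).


Row 2 of H: [-1, 1, -1, -1, 1, 1, 1, 1, 1, 1, 1, 1, 1, -1, 1, 1].
Row 8 of H: [1, -1, -1, -1, -1, -1, 1, 1, 1, 1, -1, -1, 1, -1, -1, -1].
Row 13 of H: [1, 1, -1, 1, 1, -1, -1, 1, 1, -1, -1, 1, 1, -1, 1, -1].
(H·H^T)[2][2] = Σ_j H[2][j]·H[2][j] = (-1)² + (1)² + (-1)² + (-1)² + (1)² + (1)² + (1)² + (1)² + (1)² + (1)² + (1)² + (1)² + (1)² + (-1)² + (1)² + (1)² = 1 + 1 + 1 + 1 + 1 + 1 + 1 + 1 + 1 + 1 + 1 + 1 + 1 + 1 + 1 + 1 = 16.
(H·H^T)[8][13] = Σ_j H[8][j]·H[13][j] = (1)·(1) + (-1)·(1) + (-1)·(-1) + (-1)·(1) + (-1)·(1) + (-1)·(-1) + (1)·(-1) + (1)·(1) + (1)·(1) + (1)·(-1) + (-1)·(-1) + (-1)·(1) + (1)·(1) + (-1)·(-1) + (-1)·(1) + (-1)·(-1) = 1 + -1 + 1 + -1 + -1 + 1 + -1 + 1 + 1 + -1 + 1 + -1 + 1 + 1 + -1 + 1 = 2.
Rows 8 and 13 are not orthogonal (dot product = 2 ≠ 0), so H is not a Hadamard matrix.

(2,2) entry = 16; (8,13) entry = 2.


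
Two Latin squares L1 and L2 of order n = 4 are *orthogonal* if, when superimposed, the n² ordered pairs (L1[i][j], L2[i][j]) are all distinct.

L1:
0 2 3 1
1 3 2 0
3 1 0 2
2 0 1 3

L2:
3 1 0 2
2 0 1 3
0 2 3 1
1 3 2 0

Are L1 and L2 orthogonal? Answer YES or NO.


Form the n² = 16 superimposed pairs (L1[i][j], L2[i][j]), row by row (rows and columns indexed from 0):
row 0: (0,3) (2,1) (3,0) (1,2)
row 1: (1,2) (3,0) (2,1) (0,3)
row 2: (3,0) (1,2) (0,3) (2,1)
row 3: (2,1) (0,3) (1,2) (3,0)
Orthogonality requires all 16 pairs distinct.
But the pair (1,2) repeats: cell (0,3) has L1 = 1, L2 = 2, and cell (1,0) has L1 = 1, L2 = 2.
A repeated pair means some other pair never occurs (only 4 distinct pairs out of 16), so the squares are not orthogonal.
Conclusion: NO.

NO


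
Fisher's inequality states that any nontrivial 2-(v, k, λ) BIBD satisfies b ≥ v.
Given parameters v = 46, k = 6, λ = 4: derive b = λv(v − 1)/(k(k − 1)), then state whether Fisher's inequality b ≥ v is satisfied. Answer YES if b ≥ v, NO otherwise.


r = λ(v − 1)/(k − 1) = 4·45/5 = 36.
b = vr/k = 46·36/6 = 276.
Fisher's inequality: b ≥ v ⇔ 276 ≥ 46? YES.

YES


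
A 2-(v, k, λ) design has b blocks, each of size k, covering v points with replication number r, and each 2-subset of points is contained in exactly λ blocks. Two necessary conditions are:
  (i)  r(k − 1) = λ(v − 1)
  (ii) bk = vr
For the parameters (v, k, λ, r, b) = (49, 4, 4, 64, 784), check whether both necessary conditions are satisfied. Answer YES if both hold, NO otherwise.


Condition (i): r(k − 1) = 64·3 = 192; λ(v − 1) = 4·48 = 192. Match? YES.
Condition (ii): bk = 784·4 = 3136; vr = 49·64 = 3136. Match? YES.
Both conditions hold? YES.

YES
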